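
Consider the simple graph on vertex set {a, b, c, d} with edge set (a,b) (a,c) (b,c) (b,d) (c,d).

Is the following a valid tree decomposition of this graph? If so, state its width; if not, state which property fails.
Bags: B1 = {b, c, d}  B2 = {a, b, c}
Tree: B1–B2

Yes; width 2.

Vertex coverage: the bags together contain {a, b, c, d}, the full vertex set. Edge coverage: each edge of G has both endpoints in at least one bag. Running intersection: for every vertex, the bags containing it form a connected subtree. All three properties hold, so this is a valid tree decomposition of width max|bag| − 1 = 2, and hence tw(G) ≤ 2.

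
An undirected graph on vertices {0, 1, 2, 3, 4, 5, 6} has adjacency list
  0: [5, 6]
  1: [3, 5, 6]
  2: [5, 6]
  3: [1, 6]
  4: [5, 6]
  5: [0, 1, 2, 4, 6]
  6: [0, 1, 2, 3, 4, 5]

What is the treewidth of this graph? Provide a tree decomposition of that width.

Each bag holds 3 vertices, so the decomposition has width 2, which upper-bounds the treewidth. On the other hand G contains the 3-clique {1, 3, 6}. A clique must lie in a single bag of any decomposition, so no decomposition can have width below 2. The upper and lower bounds meet at 2, so that is the treewidth.

Treewidth 2.
One such decomposition:
Bags: B1 = {1, 5, 6}  B2 = {2, 5, 6}  B3 = {1, 3, 6}  B4 = {0, 5, 6}  B5 = {4, 5, 6}
Tree: B1–B2, B1–B3, B2–B4, B2–B5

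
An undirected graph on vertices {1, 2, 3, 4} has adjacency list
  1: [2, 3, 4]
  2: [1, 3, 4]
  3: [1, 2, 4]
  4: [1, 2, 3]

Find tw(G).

A width-3 tree decomposition is:
Bags: B1 = {1, 2, 3, 4}
Tree: (single bag)
A single bag containing all 4 vertices is trivially a valid decomposition of width 3. On the other hand G contains the 4-clique {1, 2, 3, 4}. A clique must lie in a single bag of any decomposition, so no decomposition can have width below 3. Therefore the treewidth is 3.

3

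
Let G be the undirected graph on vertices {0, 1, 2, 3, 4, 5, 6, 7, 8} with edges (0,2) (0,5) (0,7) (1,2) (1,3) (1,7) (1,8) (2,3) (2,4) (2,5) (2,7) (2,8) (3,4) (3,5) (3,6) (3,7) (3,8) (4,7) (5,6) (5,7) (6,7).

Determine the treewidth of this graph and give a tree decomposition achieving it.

Treewidth 3.
One such decomposition:
Bags: B1 = {2, 3, 4, 7}  B2 = {1, 2, 3, 7}  B3 = {2, 3, 5, 7}  B4 = {0, 2, 5, 7}  B5 = {3, 5, 6, 7}  B6 = {1, 2, 3, 8}
Tree: B1–B2, B2–B3, B3–B4, B3–B5, B2–B6

The largest bag has 4 vertices, giving width 3; this decomposition certifies tw(G) ≤ 3. Conversely, {0, 2, 5, 7} is a clique of size 4, and the vertices of any clique must share a bag in every tree decomposition; so some bag has ≥ 4 vertices and tw(G) ≥ 3. Hence tw(G) = 3 exactly.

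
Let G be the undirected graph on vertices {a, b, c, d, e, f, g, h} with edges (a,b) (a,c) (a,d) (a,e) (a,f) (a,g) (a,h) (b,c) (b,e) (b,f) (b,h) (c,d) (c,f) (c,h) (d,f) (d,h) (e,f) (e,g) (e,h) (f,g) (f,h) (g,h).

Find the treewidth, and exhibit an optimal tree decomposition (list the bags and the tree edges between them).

Treewidth 4.
One such decomposition:
Bags: B1 = {a, b, c, f, h}  B2 = {a, b, e, f, h}  B3 = {a, e, f, g, h}  B4 = {a, c, d, f, h}
Tree: B1–B2, B2–B3, B1–B4

The largest bag has 5 vertices, giving width 4; this decomposition certifies tw(G) ≤ 4. For the lower bound, the 5 vertices {a, c, d, f, h} are pairwise adjacent, and any tree decomposition puts a clique entirely inside one bag — forcing width ≥ 4. Hence tw(G) = 4 exactly.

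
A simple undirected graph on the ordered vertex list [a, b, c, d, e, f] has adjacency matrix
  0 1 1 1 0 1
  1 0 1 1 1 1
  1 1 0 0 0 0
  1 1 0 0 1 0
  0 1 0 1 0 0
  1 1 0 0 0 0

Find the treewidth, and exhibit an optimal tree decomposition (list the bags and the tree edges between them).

Every bag has size at most 3, so the width is 3 − 1 = 2 and tw(G) ≤ 2. For the lower bound, the 3 vertices {b, d, e} are pairwise adjacent, and any tree decomposition puts a clique entirely inside one bag — forcing width ≥ 2. Therefore the treewidth is 2.

Treewidth 2.
Bags: B1 = {b, d, e}  B2 = {a, b, d}  B3 = {a, b, c}  B4 = {a, b, f}
Tree: B1–B2, B2–B3, B2–B4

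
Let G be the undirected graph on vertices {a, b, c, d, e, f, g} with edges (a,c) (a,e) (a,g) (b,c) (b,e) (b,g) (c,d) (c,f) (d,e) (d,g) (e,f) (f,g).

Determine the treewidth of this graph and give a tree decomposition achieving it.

Treewidth 3.
One such decomposition:
Bags: B1 = {c, e, f, g}  B2 = {c, d, e, g}  B3 = {b, c, e, g}  B4 = {a, c, e, g}
Tree: B1–B2, B2–B3, B3–B4

Each bag holds 4 vertices, so the decomposition has width 3, which upper-bounds the treewidth. For the lower bound: the 4 vertex sets {e,f}, {c,d}, {g}, {b} are disjoint, each induces a connected subgraph, and every pair is joined by at least one edge of G. Contracting each set to a single vertex therefore yields K_{4} as a minor, and since treewidth is minor-monotone, tw(G) ≥ tw(K_{4}) = 3. Therefore the treewidth is 3.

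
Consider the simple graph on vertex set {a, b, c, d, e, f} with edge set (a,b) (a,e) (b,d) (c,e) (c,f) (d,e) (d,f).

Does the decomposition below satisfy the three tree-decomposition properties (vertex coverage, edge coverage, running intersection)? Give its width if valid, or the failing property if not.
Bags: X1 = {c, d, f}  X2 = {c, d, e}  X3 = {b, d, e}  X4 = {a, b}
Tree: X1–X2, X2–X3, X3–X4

No — edge (e,a) lies in no bag.

A tree decomposition must satisfy three properties: every vertex lies in some bag; for every edge, both endpoints lie together in some bag; and for every vertex, the bags containing it form a connected subtree. Here edge (e,a) lies in no bag, so the decomposition is invalid.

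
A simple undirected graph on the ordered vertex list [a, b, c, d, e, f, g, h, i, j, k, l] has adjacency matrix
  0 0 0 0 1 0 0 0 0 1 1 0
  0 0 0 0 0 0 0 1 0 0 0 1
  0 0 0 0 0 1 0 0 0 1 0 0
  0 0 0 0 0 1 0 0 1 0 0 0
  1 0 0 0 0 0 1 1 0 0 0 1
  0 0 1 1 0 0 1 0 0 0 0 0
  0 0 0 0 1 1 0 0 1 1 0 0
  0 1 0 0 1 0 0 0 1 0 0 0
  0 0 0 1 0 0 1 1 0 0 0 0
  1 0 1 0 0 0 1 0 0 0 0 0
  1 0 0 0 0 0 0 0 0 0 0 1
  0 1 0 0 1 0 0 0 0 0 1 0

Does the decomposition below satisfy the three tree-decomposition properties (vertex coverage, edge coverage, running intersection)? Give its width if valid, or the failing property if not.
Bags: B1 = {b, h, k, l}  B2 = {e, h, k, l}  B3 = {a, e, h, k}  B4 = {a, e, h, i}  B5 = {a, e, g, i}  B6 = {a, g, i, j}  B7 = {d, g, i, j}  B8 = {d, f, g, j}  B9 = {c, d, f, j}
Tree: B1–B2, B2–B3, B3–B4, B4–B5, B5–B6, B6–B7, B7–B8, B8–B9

Yes; width 3.

Checking the three conditions: (i) the bags cover all of {a, b, c, d, e, f, g, h, i, j, k, l}; (ii) for each edge, some bag contains both endpoints; (iii) the bags containing any fixed vertex form a subtree. All hold, so the decomposition is valid with width 4 − 1 = 3.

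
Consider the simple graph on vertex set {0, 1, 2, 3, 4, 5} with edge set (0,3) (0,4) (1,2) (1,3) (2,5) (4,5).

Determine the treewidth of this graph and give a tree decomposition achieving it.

The largest bag has 3 vertices, giving width 2; this decomposition certifies tw(G) ≤ 2. Since 0–3–1–2–5–4–0 is a cycle in G, G is not acyclic. Forests are exactly the graphs of treewidth ≤ 1, so tw(G) ≥ 2. The upper and lower bounds meet at 2, so that is the treewidth.

Treewidth 2.
Bags: B1 = {0, 1, 3}  B2 = {0, 1, 2}  B3 = {0, 2, 5}  B4 = {0, 4, 5}
Tree: B1–B2, B2–B3, B3–B4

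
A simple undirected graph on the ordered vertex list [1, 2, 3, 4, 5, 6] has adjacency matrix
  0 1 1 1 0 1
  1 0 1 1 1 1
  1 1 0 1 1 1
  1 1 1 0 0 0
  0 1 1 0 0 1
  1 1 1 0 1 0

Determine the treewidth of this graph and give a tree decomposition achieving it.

Each bag holds 4 vertices, so the decomposition has width 3, which upper-bounds the treewidth. For the lower bound, the 4 vertices {1, 2, 3, 4} are pairwise adjacent, and any tree decomposition puts a clique entirely inside one bag — forcing width ≥ 3. Hence tw(G) = 3 exactly.

Treewidth 3.
One optimal decomposition is:
Bags: B1 = {1, 2, 3, 6}  B2 = {1, 2, 3, 4}  B3 = {2, 3, 5, 6}
Tree: B1–B2, B1–B3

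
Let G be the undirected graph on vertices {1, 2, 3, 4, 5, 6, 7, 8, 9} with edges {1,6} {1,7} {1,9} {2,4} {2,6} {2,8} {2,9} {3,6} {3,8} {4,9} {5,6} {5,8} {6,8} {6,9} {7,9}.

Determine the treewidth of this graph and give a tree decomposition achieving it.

Treewidth 2.
One such decomposition:
Bags: B1 = {2, 6, 9}  B2 = {2, 6, 8}  B3 = {1, 6, 9}  B4 = {1, 7, 9}  B5 = {3, 6, 8}  B6 = {5, 6, 8}  B7 = {2, 4, 9}
Tree: B1–B2, B1–B3, B3–B4, B2–B5, B5–B6, B1–B7

The largest bag has 3 vertices, giving width 2; this decomposition certifies tw(G) ≤ 2. On the other hand G contains the 3-clique {2, 4, 9}. A clique must lie in a single bag of any decomposition, so no decomposition can have width below 2. Therefore the treewidth is 2.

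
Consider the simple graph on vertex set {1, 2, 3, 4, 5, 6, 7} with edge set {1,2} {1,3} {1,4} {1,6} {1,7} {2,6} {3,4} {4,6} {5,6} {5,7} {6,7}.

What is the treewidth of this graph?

A width-2 tree decomposition is:
Bags: B1 = {1, 3, 4}  B2 = {1, 4, 6}  B3 = {1, 6, 7}  B4 = {1, 2, 6}  B5 = {5, 6, 7}
Tree: B1–B2, B2–B3, B2–B4, B3–B5
Every bag has size at most 3, so the width is 3 − 1 = 2 and tw(G) ≤ 2. On the other hand G contains the 3-clique {1, 3, 4}. A clique must lie in a single bag of any decomposition, so no decomposition can have width below 2. Combining the bounds, tw(G) = 2.

2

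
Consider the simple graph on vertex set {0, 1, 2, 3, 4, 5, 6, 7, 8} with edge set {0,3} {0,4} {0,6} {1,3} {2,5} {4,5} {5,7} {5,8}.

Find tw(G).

A width-1 tree decomposition is:
Bags: B1 = {4, 5}  B2 = {0, 4}  B3 = {2, 5}  B4 = {0, 3}  B5 = {1, 3}  B6 = {5, 7}  B7 = {5, 8}  B8 = {0, 6}
Tree: B1–B2, B1–B3, B2–B4, B4–B5, B1–B6, B3–B7, B4–B8
The largest bag has 2 vertices, giving width 1; this decomposition certifies tw(G) ≤ 1. G has an edge, so its treewidth is at least 1. The upper and lower bounds meet at 1, so that is the treewidth.

1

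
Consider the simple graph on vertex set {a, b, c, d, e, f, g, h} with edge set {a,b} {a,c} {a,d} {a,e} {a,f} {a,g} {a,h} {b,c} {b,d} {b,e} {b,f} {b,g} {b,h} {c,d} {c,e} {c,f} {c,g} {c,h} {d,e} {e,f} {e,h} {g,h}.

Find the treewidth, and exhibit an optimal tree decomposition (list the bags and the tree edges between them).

Treewidth 4.
Bags: B1 = {a, b, c, d, e}  B2 = {a, b, c, e, h}  B3 = {a, b, c, e, f}  B4 = {a, b, c, g, h}
Tree: B1–B2, B2–B3, B2–B4

Each bag holds 5 vertices, so the decomposition has width 4, which upper-bounds the treewidth. Conversely, {a, b, c, g, h} is a clique of size 5, and the vertices of any clique must share a bag in every tree decomposition; so some bag has ≥ 5 vertices and tw(G) ≥ 4. The upper and lower bounds meet at 4, so that is the treewidth.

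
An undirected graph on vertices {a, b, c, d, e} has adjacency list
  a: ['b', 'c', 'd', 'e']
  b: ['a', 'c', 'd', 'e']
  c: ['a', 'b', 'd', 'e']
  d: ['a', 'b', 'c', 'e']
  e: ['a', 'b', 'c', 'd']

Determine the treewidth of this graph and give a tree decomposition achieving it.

A single bag containing all 5 vertices is trivially a valid decomposition of width 4. For the lower bound, the 5 vertices {a, b, c, d, e} are pairwise adjacent, and any tree decomposition puts a clique entirely inside one bag — forcing width ≥ 4. The upper and lower bounds meet at 4, so that is the treewidth.

Treewidth 4.
One optimal decomposition is:
Bags: B1 = {a, b, c, d, e}
Tree: (single bag)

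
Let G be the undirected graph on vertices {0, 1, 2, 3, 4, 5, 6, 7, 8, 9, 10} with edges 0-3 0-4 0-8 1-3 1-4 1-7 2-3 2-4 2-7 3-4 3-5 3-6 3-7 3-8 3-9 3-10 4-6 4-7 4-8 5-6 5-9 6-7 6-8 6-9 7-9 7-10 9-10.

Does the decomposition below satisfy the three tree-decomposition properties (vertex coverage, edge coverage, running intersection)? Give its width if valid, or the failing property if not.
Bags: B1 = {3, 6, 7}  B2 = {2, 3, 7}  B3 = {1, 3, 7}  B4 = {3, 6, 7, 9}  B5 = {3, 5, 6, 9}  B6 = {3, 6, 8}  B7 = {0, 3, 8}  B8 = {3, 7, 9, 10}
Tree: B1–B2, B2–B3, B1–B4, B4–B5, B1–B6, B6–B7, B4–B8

No — vertex 4 appears in no bag.

A tree decomposition must satisfy three properties: every vertex lies in some bag; for every edge, both endpoints lie together in some bag; and for every vertex, the bags containing it form a connected subtree. Here vertex 4 appears in no bag, so the decomposition is invalid.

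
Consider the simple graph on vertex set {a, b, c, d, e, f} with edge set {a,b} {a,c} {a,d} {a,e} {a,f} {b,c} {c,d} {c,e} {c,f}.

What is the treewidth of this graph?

A width-2 tree decomposition is:
Bags: B1 = {a, c, d}  B2 = {a, c, f}  B3 = {a, c, e}  B4 = {a, b, c}
Tree: B1–B2, B1–B3, B1–B4
The largest bag has 3 vertices, giving width 2; this decomposition certifies tw(G) ≤ 2. On the other hand G contains the 3-clique {a, c, d}. A clique must lie in a single bag of any decomposition, so no decomposition can have width below 2. Combining the bounds, tw(G) = 2.

2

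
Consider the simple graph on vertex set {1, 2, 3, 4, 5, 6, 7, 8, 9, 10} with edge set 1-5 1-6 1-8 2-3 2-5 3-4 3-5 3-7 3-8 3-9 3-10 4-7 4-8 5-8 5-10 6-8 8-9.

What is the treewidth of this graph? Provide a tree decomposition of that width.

Treewidth 2.
One such decomposition:
Bags: B1 = {3, 5, 8}  B2 = {3, 8, 9}  B3 = {1, 5, 8}  B4 = {2, 3, 5}  B5 = {3, 4, 8}  B6 = {1, 6, 8}  B7 = {3, 4, 7}  B8 = {3, 5, 10}
Tree: B1–B2, B1–B3, B1–B4, B2–B5, B3–B6, B5–B7, B4–B8

Each bag holds 3 vertices, so the decomposition has width 2, which upper-bounds the treewidth. For the lower bound, the 3 vertices {1, 5, 8} are pairwise adjacent, and any tree decomposition puts a clique entirely inside one bag — forcing width ≥ 2. Hence tw(G) = 2 exactly.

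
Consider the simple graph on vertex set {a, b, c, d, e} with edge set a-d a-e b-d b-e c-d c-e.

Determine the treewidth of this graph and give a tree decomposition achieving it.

Every bag has size at most 3, so the width is 3 − 1 = 2 and tw(G) ≤ 2. For the lower bound, G contains the cycle a–d–c–e–a, so G is not a forest; only forests have treewidth ≤ 1, hence tw(G) ≥ 2. Hence tw(G) = 2 exactly.

Treewidth 2.
Bags: B1 = {a, d, e}  B2 = {c, d, e}  B3 = {b, d, e}
Tree: B1–B2, B2–B3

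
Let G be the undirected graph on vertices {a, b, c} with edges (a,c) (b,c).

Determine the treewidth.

1

A width-1 tree decomposition is:
Bags: B1 = {b, c}  B2 = {a, c}
Tree: B1–B2
Every bag has size at most 2, so the width is 2 − 1 = 1 and tw(G) ≤ 1. G has an edge, so its treewidth is at least 1. Combining the bounds, tw(G) = 1.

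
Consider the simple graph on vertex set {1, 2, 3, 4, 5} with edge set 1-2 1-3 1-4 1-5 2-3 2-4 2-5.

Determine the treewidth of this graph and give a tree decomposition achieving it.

Each bag holds 3 vertices, so the decomposition has width 2, which upper-bounds the treewidth. Conversely, {1, 2, 3} is a clique of size 3, and the vertices of any clique must share a bag in every tree decomposition; so some bag has ≥ 3 vertices and tw(G) ≥ 2. Hence tw(G) = 2 exactly.

Treewidth 2.
One such decomposition:
Bags: B1 = {1, 2, 4}  B2 = {1, 2, 5}  B3 = {1, 2, 3}
Tree: B1–B2, B1–B3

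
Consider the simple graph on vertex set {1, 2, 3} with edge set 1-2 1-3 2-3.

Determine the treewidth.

A width-2 tree decomposition is:
Bags: B1 = {1, 2, 3}
Tree: (single bag)
With just one bag of size 3, the width is 3 − 1 = 2, so tw(G) ≤ 2. For the lower bound, the 3 vertices {1, 2, 3} are pairwise adjacent, and any tree decomposition puts a clique entirely inside one bag — forcing width ≥ 2. Therefore the treewidth is 2.

2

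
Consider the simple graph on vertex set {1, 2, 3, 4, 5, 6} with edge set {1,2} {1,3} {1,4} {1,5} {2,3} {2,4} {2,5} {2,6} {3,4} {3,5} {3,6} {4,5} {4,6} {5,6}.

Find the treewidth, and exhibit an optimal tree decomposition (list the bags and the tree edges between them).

Treewidth 4.
One such decomposition:
Bags: B1 = {1, 2, 3, 4, 5}  B2 = {2, 3, 4, 5, 6}
Tree: B1–B2

The largest bag has 5 vertices, giving width 4; this decomposition certifies tw(G) ≤ 4. For the lower bound, the 5 vertices {1, 2, 3, 4, 5} are pairwise adjacent, and any tree decomposition puts a clique entirely inside one bag — forcing width ≥ 4. The upper and lower bounds meet at 4, so that is the treewidth.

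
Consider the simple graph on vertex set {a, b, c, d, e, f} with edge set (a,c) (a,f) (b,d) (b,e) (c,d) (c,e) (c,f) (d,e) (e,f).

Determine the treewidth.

2

A width-2 tree decomposition is:
Bags: B1 = {c, d, e}  B2 = {b, d, e}  B3 = {c, e, f}  B4 = {a, c, f}
Tree: B1–B2, B1–B3, B3–B4
Each bag holds 3 vertices, so the decomposition has width 2, which upper-bounds the treewidth. Conversely, {c, d, e} is a clique of size 3, and the vertices of any clique must share a bag in every tree decomposition; so some bag has ≥ 3 vertices and tw(G) ≥ 2. The upper and lower bounds meet at 2, so that is the treewidth.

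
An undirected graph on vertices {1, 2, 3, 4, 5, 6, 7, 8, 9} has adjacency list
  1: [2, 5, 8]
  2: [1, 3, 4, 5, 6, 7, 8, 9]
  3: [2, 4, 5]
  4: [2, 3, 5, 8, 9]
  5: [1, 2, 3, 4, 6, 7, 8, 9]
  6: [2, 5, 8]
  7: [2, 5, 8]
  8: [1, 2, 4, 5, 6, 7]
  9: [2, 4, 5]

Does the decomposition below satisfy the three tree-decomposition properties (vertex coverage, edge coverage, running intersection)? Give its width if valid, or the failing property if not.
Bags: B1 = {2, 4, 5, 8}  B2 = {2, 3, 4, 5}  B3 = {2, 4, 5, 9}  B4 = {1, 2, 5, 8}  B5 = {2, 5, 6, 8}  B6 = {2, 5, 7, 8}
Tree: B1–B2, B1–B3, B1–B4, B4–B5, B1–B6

Checking the three conditions: (i) the bags cover all of {1, 2, 3, 4, 5, 6, 7, 8, 9}; (ii) for each edge, some bag contains both endpoints; (iii) the bags containing any fixed vertex form a subtree. All hold, so the decomposition is valid with width 4 − 1 = 3.

Yes; width 3.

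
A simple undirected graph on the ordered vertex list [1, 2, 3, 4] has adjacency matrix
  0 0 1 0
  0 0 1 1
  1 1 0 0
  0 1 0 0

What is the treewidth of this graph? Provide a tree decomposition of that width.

Each bag holds 2 vertices, so the decomposition has width 1, which upper-bounds the treewidth. G has an edge, so its treewidth is at least 1. The upper and lower bounds meet at 1, so that is the treewidth.

Treewidth 1.
Bags: B1 = {2, 4}  B2 = {2, 3}  B3 = {1, 3}
Tree: B1–B2, B2–B3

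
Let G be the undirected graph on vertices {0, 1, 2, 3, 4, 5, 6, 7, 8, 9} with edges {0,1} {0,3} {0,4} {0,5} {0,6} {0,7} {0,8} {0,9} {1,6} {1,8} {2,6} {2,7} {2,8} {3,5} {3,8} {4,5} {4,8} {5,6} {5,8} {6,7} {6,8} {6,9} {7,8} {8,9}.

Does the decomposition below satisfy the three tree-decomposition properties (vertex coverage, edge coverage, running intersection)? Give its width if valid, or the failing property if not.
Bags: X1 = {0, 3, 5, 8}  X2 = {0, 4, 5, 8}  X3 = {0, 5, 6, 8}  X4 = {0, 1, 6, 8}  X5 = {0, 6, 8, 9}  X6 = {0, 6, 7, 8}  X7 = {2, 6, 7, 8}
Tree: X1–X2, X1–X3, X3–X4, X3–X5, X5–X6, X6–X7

Vertex coverage: the bags together contain {0, 1, 2, 3, 4, 5, 6, 7, 8, 9}, the full vertex set. Edge coverage: each edge of G has both endpoints in at least one bag. Running intersection: for every vertex, the bags containing it form a connected subtree. All three properties hold, so this is a valid tree decomposition of width max|bag| − 1 = 3, and hence tw(G) ≤ 3.

Yes; width 3.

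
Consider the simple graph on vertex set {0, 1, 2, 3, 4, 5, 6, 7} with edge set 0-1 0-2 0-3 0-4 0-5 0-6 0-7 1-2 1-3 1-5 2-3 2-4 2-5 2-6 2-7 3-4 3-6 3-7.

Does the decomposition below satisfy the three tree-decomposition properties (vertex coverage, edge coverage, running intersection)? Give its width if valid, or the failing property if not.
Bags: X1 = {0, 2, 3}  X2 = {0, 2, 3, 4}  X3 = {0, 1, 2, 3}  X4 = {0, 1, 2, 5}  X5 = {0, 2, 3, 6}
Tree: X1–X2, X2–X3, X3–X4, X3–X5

No — vertex 7 appears in no bag.

A tree decomposition must satisfy three properties: every vertex lies in some bag; for every edge, both endpoints lie together in some bag; and for every vertex, the bags containing it form a connected subtree. Here vertex 7 appears in no bag, so the decomposition is invalid.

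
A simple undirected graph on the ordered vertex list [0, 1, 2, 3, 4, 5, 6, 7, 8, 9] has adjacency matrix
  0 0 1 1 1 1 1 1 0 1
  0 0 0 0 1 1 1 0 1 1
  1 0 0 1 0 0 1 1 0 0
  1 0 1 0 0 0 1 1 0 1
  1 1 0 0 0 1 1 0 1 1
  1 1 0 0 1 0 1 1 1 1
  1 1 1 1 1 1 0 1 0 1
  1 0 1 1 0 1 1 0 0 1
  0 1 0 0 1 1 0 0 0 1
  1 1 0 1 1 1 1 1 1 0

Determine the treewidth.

A width-4 tree decomposition is:
Bags: B1 = {0, 4, 5, 6, 9}  B2 = {0, 5, 6, 7, 9}  B3 = {1, 4, 5, 6, 9}  B4 = {0, 3, 6, 7, 9}  B5 = {1, 4, 5, 8, 9}  B6 = {0, 2, 3, 6, 7}
Tree: B1–B2, B1–B3, B2–B4, B3–B5, B4–B6
The largest bag has 5 vertices, giving width 4; this decomposition certifies tw(G) ≤ 4. On the other hand G contains the 5-clique {1, 4, 5, 8, 9}. A clique must lie in a single bag of any decomposition, so no decomposition can have width below 4. Therefore the treewidth is 4.

4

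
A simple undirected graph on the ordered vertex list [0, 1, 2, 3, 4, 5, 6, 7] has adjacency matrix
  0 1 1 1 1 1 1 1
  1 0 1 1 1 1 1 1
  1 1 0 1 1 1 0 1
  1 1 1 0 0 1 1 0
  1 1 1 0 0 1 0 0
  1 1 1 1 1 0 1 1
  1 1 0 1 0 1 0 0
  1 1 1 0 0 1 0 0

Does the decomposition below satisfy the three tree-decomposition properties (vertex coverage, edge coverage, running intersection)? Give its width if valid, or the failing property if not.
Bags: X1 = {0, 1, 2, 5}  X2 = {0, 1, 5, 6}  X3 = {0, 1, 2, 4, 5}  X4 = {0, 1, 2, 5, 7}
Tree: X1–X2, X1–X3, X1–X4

No — vertex 3 appears in no bag.

A tree decomposition must satisfy three properties: every vertex lies in some bag; for every edge, both endpoints lie together in some bag; and for every vertex, the bags containing it form a connected subtree. Here vertex 3 appears in no bag, so the decomposition is invalid.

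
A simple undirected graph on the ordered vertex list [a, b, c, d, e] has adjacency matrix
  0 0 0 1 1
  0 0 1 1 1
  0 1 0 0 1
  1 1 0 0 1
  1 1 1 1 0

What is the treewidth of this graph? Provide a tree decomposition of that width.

Every bag has size at most 3, so the width is 3 − 1 = 2 and tw(G) ≤ 2. Conversely, {a, d, e} is a clique of size 3, and the vertices of any clique must share a bag in every tree decomposition; so some bag has ≥ 3 vertices and tw(G) ≥ 2. The upper and lower bounds meet at 2, so that is the treewidth.

Treewidth 2.
One such decomposition:
Bags: B1 = {a, d, e}  B2 = {b, d, e}  B3 = {b, c, e}
Tree: B1–B2, B2–B3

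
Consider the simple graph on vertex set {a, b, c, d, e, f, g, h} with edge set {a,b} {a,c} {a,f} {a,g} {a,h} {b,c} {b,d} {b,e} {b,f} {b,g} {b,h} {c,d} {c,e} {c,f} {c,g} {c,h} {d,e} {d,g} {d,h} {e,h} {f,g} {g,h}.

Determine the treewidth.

4

A width-4 tree decomposition is:
Bags: B1 = {a, b, c, f, g}  B2 = {a, b, c, g, h}  B3 = {b, c, d, g, h}  B4 = {b, c, d, e, h}
Tree: B1–B2, B2–B3, B3–B4
The largest bag has 5 vertices, giving width 4; this decomposition certifies tw(G) ≤ 4. Conversely, {b, c, d, g, h} is a clique of size 5, and the vertices of any clique must share a bag in every tree decomposition; so some bag has ≥ 5 vertices and tw(G) ≥ 4. Hence tw(G) = 4 exactly.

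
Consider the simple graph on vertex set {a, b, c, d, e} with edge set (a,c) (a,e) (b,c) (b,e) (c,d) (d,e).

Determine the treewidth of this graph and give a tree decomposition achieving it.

Treewidth 2.
One such decomposition:
Bags: B1 = {a, c, e}  B2 = {c, d, e}  B3 = {b, c, e}
Tree: B1–B2, B2–B3

Each bag holds 3 vertices, so the decomposition has width 2, which upper-bounds the treewidth. Since c–a–e–d–c is a cycle in G, G is not acyclic. Forests are exactly the graphs of treewidth ≤ 1, so tw(G) ≥ 2. Combining the bounds, tw(G) = 2.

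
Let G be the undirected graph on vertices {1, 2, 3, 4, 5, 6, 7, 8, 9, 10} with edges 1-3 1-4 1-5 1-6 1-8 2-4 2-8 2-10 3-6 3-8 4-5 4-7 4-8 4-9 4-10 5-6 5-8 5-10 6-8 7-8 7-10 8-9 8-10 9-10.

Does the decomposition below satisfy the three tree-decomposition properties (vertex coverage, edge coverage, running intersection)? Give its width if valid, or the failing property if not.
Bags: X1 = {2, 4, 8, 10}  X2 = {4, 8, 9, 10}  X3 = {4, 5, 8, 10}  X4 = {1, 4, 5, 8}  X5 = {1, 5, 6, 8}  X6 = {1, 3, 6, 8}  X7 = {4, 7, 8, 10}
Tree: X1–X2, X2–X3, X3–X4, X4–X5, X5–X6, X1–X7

Yes; width 3.

Every vertex of G appears in some bag (union = {1, 2, 3, 4, 5, 6, 7, 8, 9, 10}); every edge is covered by a bag; and for each vertex v the set of bags containing v is connected in the bag tree. The decomposition is therefore valid. The largest bag has 4 vertices, so the width is 3.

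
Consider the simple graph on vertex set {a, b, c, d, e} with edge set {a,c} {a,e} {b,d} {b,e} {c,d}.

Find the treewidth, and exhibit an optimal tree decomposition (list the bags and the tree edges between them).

Each bag holds 3 vertices, so the decomposition has width 2, which upper-bounds the treewidth. For the lower bound, G contains the cycle d–b–e–a–c–d, so G is not a forest; only forests have treewidth ≤ 1, hence tw(G) ≥ 2. Combining the bounds, tw(G) = 2.

Treewidth 2.
Bags: B1 = {b, d, e}  B2 = {a, d, e}  B3 = {a, c, d}
Tree: B1–B2, B2–B3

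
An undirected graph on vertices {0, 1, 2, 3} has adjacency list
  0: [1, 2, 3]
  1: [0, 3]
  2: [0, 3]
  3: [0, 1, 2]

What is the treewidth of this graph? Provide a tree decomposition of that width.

Treewidth 2.
One optimal decomposition is:
Bags: B1 = {0, 1, 3}  B2 = {0, 2, 3}
Tree: B1–B2

Each bag holds 3 vertices, so the decomposition has width 2, which upper-bounds the treewidth. Conversely, {0, 1, 3} is a clique of size 3, and the vertices of any clique must share a bag in every tree decomposition; so some bag has ≥ 3 vertices and tw(G) ≥ 2. Therefore the treewidth is 2.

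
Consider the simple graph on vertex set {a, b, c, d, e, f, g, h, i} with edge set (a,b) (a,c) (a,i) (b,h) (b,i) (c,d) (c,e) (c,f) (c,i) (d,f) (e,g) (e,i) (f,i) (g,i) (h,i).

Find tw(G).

2

A width-2 tree decomposition is:
Bags: B1 = {a, b, i}  B2 = {a, c, i}  B3 = {c, f, i}  B4 = {b, h, i}  B5 = {c, e, i}  B6 = {e, g, i}  B7 = {c, d, f}
Tree: B1–B2, B2–B3, B1–B4, B2–B5, B5–B6, B3–B7
Every bag has size at most 3, so the width is 3 − 1 = 2 and tw(G) ≤ 2. Conversely, {c, d, f} is a clique of size 3, and the vertices of any clique must share a bag in every tree decomposition; so some bag has ≥ 3 vertices and tw(G) ≥ 2. Therefore the treewidth is 2.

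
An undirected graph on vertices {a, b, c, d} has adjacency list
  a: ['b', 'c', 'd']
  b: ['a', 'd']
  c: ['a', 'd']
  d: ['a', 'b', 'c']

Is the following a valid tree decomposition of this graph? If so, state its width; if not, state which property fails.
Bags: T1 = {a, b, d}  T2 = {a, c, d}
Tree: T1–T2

Every vertex of G appears in some bag (union = {a, b, c, d}); every edge is covered by a bag; and for each vertex v the set of bags containing v is connected in the bag tree. The decomposition is therefore valid. The largest bag has 3 vertices, so the width is 2.

Yes; width 2.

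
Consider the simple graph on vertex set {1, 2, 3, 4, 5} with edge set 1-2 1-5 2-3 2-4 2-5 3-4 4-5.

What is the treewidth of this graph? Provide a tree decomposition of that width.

The largest bag has 3 vertices, giving width 2; this decomposition certifies tw(G) ≤ 2. For the lower bound, the 3 vertices {1, 2, 5} are pairwise adjacent, and any tree decomposition puts a clique entirely inside one bag — forcing width ≥ 2. Hence tw(G) = 2 exactly.

Treewidth 2.
Bags: B1 = {2, 4, 5}  B2 = {1, 2, 5}  B3 = {2, 3, 4}
Tree: B1–B2, B1–B3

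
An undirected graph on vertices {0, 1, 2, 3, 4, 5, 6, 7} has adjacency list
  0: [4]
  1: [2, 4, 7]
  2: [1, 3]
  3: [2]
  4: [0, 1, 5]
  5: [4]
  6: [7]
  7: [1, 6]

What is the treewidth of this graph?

A width-1 tree decomposition is:
Bags: B1 = {1, 2}  B2 = {2, 3}  B3 = {1, 4}  B4 = {4, 5}  B5 = {0, 4}  B6 = {1, 7}  B7 = {6, 7}
Tree: B1–B2, B1–B3, B3–B4, B3–B5, B1–B6, B6–B7
The largest bag has 2 vertices, giving width 1; this decomposition certifies tw(G) ≤ 1. Since G has at least one edge (e.g. 2–1), it is not an edgeless graph, so tw(G) ≥ 1. The upper and lower bounds meet at 1, so that is the treewidth.

1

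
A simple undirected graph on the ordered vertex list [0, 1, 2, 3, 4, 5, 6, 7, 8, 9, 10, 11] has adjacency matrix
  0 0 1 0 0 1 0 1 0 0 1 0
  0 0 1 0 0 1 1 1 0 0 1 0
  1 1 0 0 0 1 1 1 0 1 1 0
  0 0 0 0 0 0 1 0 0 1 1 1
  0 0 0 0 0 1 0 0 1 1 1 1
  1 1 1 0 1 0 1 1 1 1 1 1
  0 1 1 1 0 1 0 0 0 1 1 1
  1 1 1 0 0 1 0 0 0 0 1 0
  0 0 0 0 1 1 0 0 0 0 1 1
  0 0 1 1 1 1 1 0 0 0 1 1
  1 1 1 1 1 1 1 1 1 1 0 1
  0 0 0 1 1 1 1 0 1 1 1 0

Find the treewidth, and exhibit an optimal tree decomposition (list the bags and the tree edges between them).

Treewidth 4.
One such decomposition:
Bags: B1 = {5, 6, 9, 10, 11}  B2 = {2, 5, 6, 9, 10}  B3 = {4, 5, 9, 10, 11}  B4 = {3, 6, 9, 10, 11}  B5 = {1, 2, 5, 6, 10}  B6 = {1, 2, 5, 7, 10}  B7 = {0, 2, 5, 7, 10}  B8 = {4, 5, 8, 10, 11}
Tree: B1–B2, B1–B3, B1–B4, B2–B5, B5–B6, B6–B7, B3–B8

Every bag has size at most 5, so the width is 5 − 1 = 4 and tw(G) ≤ 4. On the other hand G contains the 5-clique {3, 6, 9, 10, 11}. A clique must lie in a single bag of any decomposition, so no decomposition can have width below 4. Hence tw(G) = 4 exactly.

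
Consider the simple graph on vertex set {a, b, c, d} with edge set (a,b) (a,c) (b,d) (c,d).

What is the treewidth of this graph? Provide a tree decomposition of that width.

Each bag holds 3 vertices, so the decomposition has width 2, which upper-bounds the treewidth. Since c–d–b–a–c is a cycle in G, G is not acyclic. Forests are exactly the graphs of treewidth ≤ 1, so tw(G) ≥ 2. Therefore the treewidth is 2.

Treewidth 2.
Bags: B1 = {b, c, d}  B2 = {a, b, c}
Tree: B1–B2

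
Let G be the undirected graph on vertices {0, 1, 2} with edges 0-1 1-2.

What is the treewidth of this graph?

A width-1 tree decomposition is:
Bags: B1 = {1, 2}  B2 = {0, 1}
Tree: B1–B2
Every bag has size at most 2, so the width is 2 − 1 = 1 and tw(G) ≤ 1. G has an edge, so its treewidth is at least 1. Combining the bounds, tw(G) = 1.

1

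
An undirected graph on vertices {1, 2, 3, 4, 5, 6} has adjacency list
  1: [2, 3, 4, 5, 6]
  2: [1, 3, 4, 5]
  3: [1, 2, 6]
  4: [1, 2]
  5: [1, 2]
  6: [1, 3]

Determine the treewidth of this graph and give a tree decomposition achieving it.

Every bag has size at most 3, so the width is 3 − 1 = 2 and tw(G) ≤ 2. On the other hand G contains the 3-clique {1, 2, 3}. A clique must lie in a single bag of any decomposition, so no decomposition can have width below 2. Combining the bounds, tw(G) = 2.

Treewidth 2.
Bags: B1 = {1, 2, 4}  B2 = {1, 2, 5}  B3 = {1, 2, 3}  B4 = {1, 3, 6}
Tree: B1–B2, B1–B3, B3–B4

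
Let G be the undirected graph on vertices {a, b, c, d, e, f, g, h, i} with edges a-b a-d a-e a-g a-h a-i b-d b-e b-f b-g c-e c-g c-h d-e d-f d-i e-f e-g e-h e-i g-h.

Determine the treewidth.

A width-3 tree decomposition is:
Bags: B1 = {b, d, e, f}  B2 = {a, b, d, e}  B3 = {a, b, e, g}  B4 = {a, e, g, h}  B5 = {c, e, g, h}  B6 = {a, d, e, i}
Tree: B1–B2, B2–B3, B3–B4, B4–B5, B2–B6
Every bag has size at most 4, so the width is 4 − 1 = 3 and tw(G) ≤ 3. Conversely, {a, b, d, e} is a clique of size 4, and the vertices of any clique must share a bag in every tree decomposition; so some bag has ≥ 4 vertices and tw(G) ≥ 3. The upper and lower bounds meet at 3, so that is the treewidth.

3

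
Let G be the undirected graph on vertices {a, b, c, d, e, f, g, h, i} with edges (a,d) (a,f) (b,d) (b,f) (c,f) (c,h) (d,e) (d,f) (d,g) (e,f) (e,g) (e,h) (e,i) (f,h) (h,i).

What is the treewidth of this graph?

2

A width-2 tree decomposition is:
Bags: B1 = {e, f, h}  B2 = {d, e, f}  B3 = {c, f, h}  B4 = {b, d, f}  B5 = {a, d, f}  B6 = {e, h, i}  B7 = {d, e, g}
Tree: B1–B2, B1–B3, B2–B4, B2–B5, B1–B6, B2–B7
The largest bag has 3 vertices, giving width 2; this decomposition certifies tw(G) ≤ 2. Conversely, {d, e, g} is a clique of size 3, and the vertices of any clique must share a bag in every tree decomposition; so some bag has ≥ 3 vertices and tw(G) ≥ 2. Combining the bounds, tw(G) = 2.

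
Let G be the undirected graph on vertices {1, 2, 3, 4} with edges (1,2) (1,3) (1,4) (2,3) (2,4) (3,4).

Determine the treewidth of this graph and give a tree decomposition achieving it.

A single bag containing all 4 vertices is trivially a valid decomposition of width 3. For the lower bound, the 4 vertices {1, 2, 3, 4} are pairwise adjacent, and any tree decomposition puts a clique entirely inside one bag — forcing width ≥ 3. Combining the bounds, tw(G) = 3.

Treewidth 3.
One optimal decomposition is:
Bags: B1 = {1, 2, 3, 4}
Tree: (single bag)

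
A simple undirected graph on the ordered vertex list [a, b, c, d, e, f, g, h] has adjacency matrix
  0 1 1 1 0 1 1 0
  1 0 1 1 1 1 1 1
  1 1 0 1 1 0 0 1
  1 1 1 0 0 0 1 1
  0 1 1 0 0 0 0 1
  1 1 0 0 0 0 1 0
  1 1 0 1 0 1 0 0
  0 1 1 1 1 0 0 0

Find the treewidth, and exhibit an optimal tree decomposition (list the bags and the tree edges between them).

Treewidth 3.
One optimal decomposition is:
Bags: B1 = {a, b, d, g}  B2 = {a, b, c, d}  B3 = {b, c, d, h}  B4 = {b, c, e, h}  B5 = {a, b, f, g}
Tree: B1–B2, B2–B3, B3–B4, B1–B5

Every bag has size at most 4, so the width is 4 − 1 = 3 and tw(G) ≤ 3. Conversely, {a, b, d, g} is a clique of size 4, and the vertices of any clique must share a bag in every tree decomposition; so some bag has ≥ 4 vertices and tw(G) ≥ 3. Therefore the treewidth is 3.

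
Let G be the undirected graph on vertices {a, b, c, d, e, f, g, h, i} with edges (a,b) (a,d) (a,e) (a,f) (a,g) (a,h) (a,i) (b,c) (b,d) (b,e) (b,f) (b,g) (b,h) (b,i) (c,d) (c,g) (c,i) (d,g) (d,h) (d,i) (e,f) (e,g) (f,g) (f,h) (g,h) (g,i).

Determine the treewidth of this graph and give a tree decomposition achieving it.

Each bag holds 5 vertices, so the decomposition has width 4, which upper-bounds the treewidth. On the other hand G contains the 5-clique {b, c, d, g, i}. A clique must lie in a single bag of any decomposition, so no decomposition can have width below 4. Combining the bounds, tw(G) = 4.

Treewidth 4.
One such decomposition:
Bags: B1 = {a, b, d, g, i}  B2 = {b, c, d, g, i}  B3 = {a, b, d, g, h}  B4 = {a, b, f, g, h}  B5 = {a, b, e, f, g}
Tree: B1–B2, B1–B3, B3–B4, B4–B5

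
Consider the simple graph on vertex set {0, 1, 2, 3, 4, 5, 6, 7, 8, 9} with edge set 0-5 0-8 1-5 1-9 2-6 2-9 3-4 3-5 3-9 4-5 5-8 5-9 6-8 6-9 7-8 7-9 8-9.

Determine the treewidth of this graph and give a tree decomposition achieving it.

The largest bag has 3 vertices, giving width 2; this decomposition certifies tw(G) ≤ 2. Conversely, {0, 5, 8} is a clique of size 3, and the vertices of any clique must share a bag in every tree decomposition; so some bag has ≥ 3 vertices and tw(G) ≥ 2. Hence tw(G) = 2 exactly.

Treewidth 2.
Bags: B1 = {1, 5, 9}  B2 = {5, 8, 9}  B3 = {3, 5, 9}  B4 = {6, 8, 9}  B5 = {3, 4, 5}  B6 = {7, 8, 9}  B7 = {0, 5, 8}  B8 = {2, 6, 9}
Tree: B1–B2, B2–B3, B2–B4, B3–B5, B2–B6, B2–B7, B4–B8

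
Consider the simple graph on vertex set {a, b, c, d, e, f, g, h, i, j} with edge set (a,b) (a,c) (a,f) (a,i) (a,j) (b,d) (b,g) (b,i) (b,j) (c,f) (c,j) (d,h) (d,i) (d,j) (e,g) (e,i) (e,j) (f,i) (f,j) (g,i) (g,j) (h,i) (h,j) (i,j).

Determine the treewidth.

A width-3 tree decomposition is:
Bags: B1 = {b, g, i, j}  B2 = {b, d, i, j}  B3 = {e, g, i, j}  B4 = {a, b, i, j}  B5 = {a, f, i, j}  B6 = {a, c, f, j}  B7 = {d, h, i, j}
Tree: B1–B2, B1–B3, B2–B4, B4–B5, B5–B6, B2–B7
Every bag has size at most 4, so the width is 4 − 1 = 3 and tw(G) ≤ 3. Conversely, {a, c, f, j} is a clique of size 4, and the vertices of any clique must share a bag in every tree decomposition; so some bag has ≥ 4 vertices and tw(G) ≥ 3. Hence tw(G) = 3 exactly.

3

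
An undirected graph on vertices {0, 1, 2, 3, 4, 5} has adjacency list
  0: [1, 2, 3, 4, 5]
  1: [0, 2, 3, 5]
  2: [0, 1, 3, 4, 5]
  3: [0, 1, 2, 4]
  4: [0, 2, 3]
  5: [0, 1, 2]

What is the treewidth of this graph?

A width-3 tree decomposition is:
Bags: B1 = {0, 1, 2, 3}  B2 = {0, 1, 2, 5}  B3 = {0, 2, 3, 4}
Tree: B1–B2, B1–B3
Each bag holds 4 vertices, so the decomposition has width 3, which upper-bounds the treewidth. Conversely, {0, 1, 2, 3} is a clique of size 4, and the vertices of any clique must share a bag in every tree decomposition; so some bag has ≥ 4 vertices and tw(G) ≥ 3. Hence tw(G) = 3 exactly.

3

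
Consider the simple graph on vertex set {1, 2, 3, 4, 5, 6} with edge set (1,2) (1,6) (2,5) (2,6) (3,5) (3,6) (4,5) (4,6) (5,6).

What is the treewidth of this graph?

2

A width-2 tree decomposition is:
Bags: B1 = {2, 5, 6}  B2 = {3, 5, 6}  B3 = {1, 2, 6}  B4 = {4, 5, 6}
Tree: B1–B2, B1–B3, B2–B4
Each bag holds 3 vertices, so the decomposition has width 2, which upper-bounds the treewidth. Conversely, {1, 2, 6} is a clique of size 3, and the vertices of any clique must share a bag in every tree decomposition; so some bag has ≥ 3 vertices and tw(G) ≥ 2. Combining the bounds, tw(G) = 2.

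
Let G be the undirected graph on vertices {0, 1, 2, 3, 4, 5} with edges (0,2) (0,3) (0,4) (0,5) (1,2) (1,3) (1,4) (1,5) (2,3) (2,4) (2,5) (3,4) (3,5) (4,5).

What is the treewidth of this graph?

A width-4 tree decomposition is:
Bags: B1 = {0, 2, 3, 4, 5}  B2 = {1, 2, 3, 4, 5}
Tree: B1–B2
The largest bag has 5 vertices, giving width 4; this decomposition certifies tw(G) ≤ 4. For the lower bound, the 5 vertices {0, 2, 3, 4, 5} are pairwise adjacent, and any tree decomposition puts a clique entirely inside one bag — forcing width ≥ 4. Hence tw(G) = 4 exactly.

4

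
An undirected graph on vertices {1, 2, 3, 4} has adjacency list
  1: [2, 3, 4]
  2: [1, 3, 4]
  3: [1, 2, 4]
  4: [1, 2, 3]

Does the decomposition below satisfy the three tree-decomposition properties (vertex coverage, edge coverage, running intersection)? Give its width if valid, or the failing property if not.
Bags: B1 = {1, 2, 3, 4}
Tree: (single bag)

Yes; width 3.

Vertex coverage: the bags together contain {1, 2, 3, 4}, the full vertex set. Edge coverage: each edge of G has both endpoints in at least one bag. Running intersection: for every vertex, the bags containing it form a connected subtree. All three properties hold, so this is a valid tree decomposition of width max|bag| − 1 = 3, and hence tw(G) ≤ 3.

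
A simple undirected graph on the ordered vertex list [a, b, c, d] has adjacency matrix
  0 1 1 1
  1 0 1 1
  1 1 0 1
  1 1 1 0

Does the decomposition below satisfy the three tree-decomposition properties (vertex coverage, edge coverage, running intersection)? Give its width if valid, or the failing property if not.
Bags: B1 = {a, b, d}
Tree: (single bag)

A tree decomposition must satisfy three properties: every vertex lies in some bag; for every edge, both endpoints lie together in some bag; and for every vertex, the bags containing it form a connected subtree. Here vertex c appears in no bag, so the decomposition is invalid.

No — vertex c appears in no bag.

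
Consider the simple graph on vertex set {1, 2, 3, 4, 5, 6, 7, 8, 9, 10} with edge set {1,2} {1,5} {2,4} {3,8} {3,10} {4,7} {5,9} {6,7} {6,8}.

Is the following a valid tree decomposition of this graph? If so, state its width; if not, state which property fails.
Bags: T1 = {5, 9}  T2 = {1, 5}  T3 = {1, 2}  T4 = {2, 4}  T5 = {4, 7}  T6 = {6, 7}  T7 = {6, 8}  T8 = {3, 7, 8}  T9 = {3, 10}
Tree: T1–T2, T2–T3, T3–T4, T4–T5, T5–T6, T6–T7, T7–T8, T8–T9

A tree decomposition must satisfy three properties: every vertex lies in some bag; for every edge, both endpoints lie together in some bag; and for every vertex, the bags containing it form a connected subtree. Here bags containing vertex 7 are not connected in the tree, so the decomposition is invalid.

No — bags containing vertex 7 are not connected in the tree.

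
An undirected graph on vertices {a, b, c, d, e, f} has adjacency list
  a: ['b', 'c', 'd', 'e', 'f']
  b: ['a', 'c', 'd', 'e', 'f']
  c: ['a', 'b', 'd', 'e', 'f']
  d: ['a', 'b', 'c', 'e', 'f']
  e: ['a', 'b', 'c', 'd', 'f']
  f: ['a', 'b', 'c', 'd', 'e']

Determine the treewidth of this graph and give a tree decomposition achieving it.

A single bag containing all 6 vertices is trivially a valid decomposition of width 5. For the lower bound, the 6 vertices {a, b, c, d, e, f} are pairwise adjacent, and any tree decomposition puts a clique entirely inside one bag — forcing width ≥ 5. Hence tw(G) = 5 exactly.

Treewidth 5.
Bags: B1 = {a, b, c, d, e, f}
Tree: (single bag)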